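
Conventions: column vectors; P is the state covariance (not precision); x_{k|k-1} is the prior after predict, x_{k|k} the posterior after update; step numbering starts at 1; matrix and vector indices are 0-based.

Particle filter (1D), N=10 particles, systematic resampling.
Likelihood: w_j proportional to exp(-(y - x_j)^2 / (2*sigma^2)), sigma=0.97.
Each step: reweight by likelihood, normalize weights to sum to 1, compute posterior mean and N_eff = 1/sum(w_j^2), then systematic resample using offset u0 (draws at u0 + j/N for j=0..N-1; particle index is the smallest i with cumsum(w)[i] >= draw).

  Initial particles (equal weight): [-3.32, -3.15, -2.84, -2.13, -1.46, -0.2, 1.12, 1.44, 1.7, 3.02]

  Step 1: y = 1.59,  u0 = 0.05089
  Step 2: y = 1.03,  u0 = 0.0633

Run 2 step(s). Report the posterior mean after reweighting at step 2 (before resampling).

post_mean = 1.3664

step 1: w=[0.0000, 0.0000, 0.0000, 0.0002, 0.0021, 0.0536, 0.2617, 0.2908, 0.2924, 0.0993]  mean=1.4944  Neff=3.9803  idx=[5, 6, 6, 7, 7, 7, 8, 8, 8, 9]
step 2: w=[0.0584, 0.1299, 0.1299, 0.1193, 0.1193, 0.1193, 0.1027, 0.1027, 0.1027, 0.0159]  mean=1.3664  Neff=8.9505  idx=[1, 1, 2, 3, 4, 5, 5, 6, 7, 8]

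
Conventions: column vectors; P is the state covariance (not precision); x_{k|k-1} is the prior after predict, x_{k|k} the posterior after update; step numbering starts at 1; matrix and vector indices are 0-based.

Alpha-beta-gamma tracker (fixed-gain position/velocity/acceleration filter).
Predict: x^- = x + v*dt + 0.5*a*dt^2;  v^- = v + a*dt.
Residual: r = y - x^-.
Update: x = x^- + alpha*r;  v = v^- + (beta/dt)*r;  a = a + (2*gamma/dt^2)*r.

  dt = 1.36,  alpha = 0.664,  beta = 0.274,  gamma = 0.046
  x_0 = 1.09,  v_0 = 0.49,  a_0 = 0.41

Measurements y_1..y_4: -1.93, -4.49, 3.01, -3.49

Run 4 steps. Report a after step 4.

a_post = 0.0223

step 1: x_pred=2.1356  r=-4.0656  x^+=-0.5640  v^+=0.2285  a^+=0.2078
step 2: x_pred=-0.0610  r=-4.4290  x^+=-3.0019  v^+=-0.3812  a^+=-0.0125
step 3: x_pred=-3.5319  r=6.5419  x^+=0.8119  v^+=0.9198  a^+=0.3129
step 4: x_pred=2.3521  r=-5.8421  x^+=-1.5270  v^+=0.1682  a^+=0.0223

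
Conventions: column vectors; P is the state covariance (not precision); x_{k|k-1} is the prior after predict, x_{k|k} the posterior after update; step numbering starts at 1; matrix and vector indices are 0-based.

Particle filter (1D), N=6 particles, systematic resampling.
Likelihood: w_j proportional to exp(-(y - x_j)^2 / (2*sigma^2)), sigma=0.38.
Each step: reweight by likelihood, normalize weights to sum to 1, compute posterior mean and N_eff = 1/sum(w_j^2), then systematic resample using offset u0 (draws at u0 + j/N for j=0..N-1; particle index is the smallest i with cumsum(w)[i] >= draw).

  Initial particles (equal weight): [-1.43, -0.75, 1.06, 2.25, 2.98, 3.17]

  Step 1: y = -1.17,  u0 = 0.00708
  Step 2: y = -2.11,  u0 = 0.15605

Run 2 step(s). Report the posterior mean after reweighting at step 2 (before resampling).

post_mean = -1.4272

step 1: w=[0.5931, 0.4069, 0.0000, 0.0000, 0.0000, 0.0000]  mean=-1.1533  Neff=1.9330  idx=[0, 0, 0, 0, 1, 1]
step 2: w=[0.2490, 0.2490, 0.2490, 0.2490, 0.0020, 0.0020]  mean=-1.4272  Neff=4.0327  idx=[0, 1, 1, 2, 3, 3]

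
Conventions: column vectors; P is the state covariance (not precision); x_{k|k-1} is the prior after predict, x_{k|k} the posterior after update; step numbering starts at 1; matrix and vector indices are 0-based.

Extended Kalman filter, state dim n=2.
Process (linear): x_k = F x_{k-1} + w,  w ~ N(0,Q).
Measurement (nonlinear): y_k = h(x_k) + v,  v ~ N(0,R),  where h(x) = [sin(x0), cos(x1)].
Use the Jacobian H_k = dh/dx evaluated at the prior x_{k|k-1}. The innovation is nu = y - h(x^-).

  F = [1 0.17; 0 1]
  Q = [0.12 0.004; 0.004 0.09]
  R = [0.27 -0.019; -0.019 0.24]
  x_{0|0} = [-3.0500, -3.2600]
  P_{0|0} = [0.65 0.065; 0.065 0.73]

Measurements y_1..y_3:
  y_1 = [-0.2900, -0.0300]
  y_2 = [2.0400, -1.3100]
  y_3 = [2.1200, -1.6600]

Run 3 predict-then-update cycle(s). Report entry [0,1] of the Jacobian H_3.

step 1: x^-=[-3.6042, -3.2600]  P^-=[0.8132 0.1931; 0.1931 0.8200]  H_jac=[-0.8949 0.0000; 0.0000 -0.1181]  S=[0.9212 0.0014; 0.0014 0.2514]  K=[-0.7898 -0.0863; -0.1870 -0.3842]  nu=[-0.7363, 0.9630]  x^+=[-3.1058, -3.4923]  P^+=[0.2365 0.0483; 0.0483 0.7505]
step 2: x^-=[-3.6995, -3.4923]  P^-=[0.3946 0.1798; 0.1798 0.8405]  H_jac=[-0.8484 0.0000; 0.0000 -0.3436]  S=[0.5540 0.0334; 0.0334 0.3392]  K=[-0.5968 -0.1234; -0.2254 -0.8291]  nu=[1.5106, -0.3709]  x^+=[-4.5552, -3.5253]  P^+=[0.1872 0.0532; 0.0532 0.5667]
step 3: x^-=[-5.1545, -3.5253]  P^-=[0.3416 0.1535; 0.1535 0.6567]  H_jac=[0.4279 0.0000; 0.0000 -0.3744]  S=[0.3325 -0.0436; -0.0436 0.3320]  K=[0.4242 -0.1174; 0.1022 -0.7270]  nu=[1.2162, -0.7327]  x^+=[-4.5527, -2.8683]  P^+=[0.2729 0.0968; 0.0968 0.4712]

H_jac[0,1] = 0.0000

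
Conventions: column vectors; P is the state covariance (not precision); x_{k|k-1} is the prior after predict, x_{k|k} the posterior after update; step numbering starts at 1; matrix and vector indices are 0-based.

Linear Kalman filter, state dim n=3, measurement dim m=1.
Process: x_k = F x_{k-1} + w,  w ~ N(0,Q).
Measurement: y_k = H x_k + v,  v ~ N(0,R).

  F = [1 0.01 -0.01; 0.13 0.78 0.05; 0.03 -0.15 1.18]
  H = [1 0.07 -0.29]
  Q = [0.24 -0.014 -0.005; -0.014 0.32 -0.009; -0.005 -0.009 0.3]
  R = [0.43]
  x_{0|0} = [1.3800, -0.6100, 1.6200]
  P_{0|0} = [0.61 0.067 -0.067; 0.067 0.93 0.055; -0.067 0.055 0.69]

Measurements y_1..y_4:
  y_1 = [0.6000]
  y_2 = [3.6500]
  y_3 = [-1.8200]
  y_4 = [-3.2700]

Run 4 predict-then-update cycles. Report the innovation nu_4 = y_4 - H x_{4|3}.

step 1: x^-=[1.3577, -0.2154, 2.0445]  P^-=[0.8528 0.1209 -0.0846; 0.1209 0.9149 -0.0346; -0.0846 -0.0346 1.2574]  S=[1.4604]  K=[0.6065; 0.1335; -0.3093]  nu=[-0.1497]  x^+=[1.2669, -0.2354, 2.0908]  P^+=[0.3155 0.0026 0.1894; 0.0026 0.8888 0.0257; 0.1894 0.0257 1.1177]
step 2: x^-=[1.2436, 0.0856, 2.5405]  P^-=[0.5520 0.0445 0.2133; 0.0445 0.8739 0.0070; 0.2133 0.0070 1.8809]  S=[1.0267]  K=[0.4804; 0.1009; -0.3231]  nu=[3.1371]  x^+=[2.7508, 0.4023, 1.5270]  P^+=[0.3150 -0.0053 0.3726; -0.0053 0.8634 0.0404; 0.3726 0.0404 1.7738]
step 3: x^-=[2.7396, 0.7478, 1.8240]  P^-=[0.5477 0.0465 0.4232; 0.0465 0.8620 0.0905; 0.4232 0.0905 2.8016]  S=[0.9750]  K=[0.4393; 0.0827; -0.3928]  nu=[-4.0829]  x^+=[0.9461, 0.4102, 3.4278]  P^+=[0.3596 0.0111 0.5914; 0.0111 0.8553 0.1221; 0.5914 0.1221 2.6512]
step 4: x^-=[0.9159, 0.6143, 4.0117]  P^-=[0.5883 0.0747 0.6708; 0.0747 0.8726 0.2519; 0.6708 0.2519 4.0096]  S=[0.9709]  K=[0.4109; 0.0646; -0.4885]  nu=[-3.0655]  x^+=[-0.3439, 0.4164, 5.5092]  P^+=[0.4244 0.0489 0.8658; 0.0489 0.8685 0.2825; 0.8658 0.2825 3.7779]

innov = [-3.0655]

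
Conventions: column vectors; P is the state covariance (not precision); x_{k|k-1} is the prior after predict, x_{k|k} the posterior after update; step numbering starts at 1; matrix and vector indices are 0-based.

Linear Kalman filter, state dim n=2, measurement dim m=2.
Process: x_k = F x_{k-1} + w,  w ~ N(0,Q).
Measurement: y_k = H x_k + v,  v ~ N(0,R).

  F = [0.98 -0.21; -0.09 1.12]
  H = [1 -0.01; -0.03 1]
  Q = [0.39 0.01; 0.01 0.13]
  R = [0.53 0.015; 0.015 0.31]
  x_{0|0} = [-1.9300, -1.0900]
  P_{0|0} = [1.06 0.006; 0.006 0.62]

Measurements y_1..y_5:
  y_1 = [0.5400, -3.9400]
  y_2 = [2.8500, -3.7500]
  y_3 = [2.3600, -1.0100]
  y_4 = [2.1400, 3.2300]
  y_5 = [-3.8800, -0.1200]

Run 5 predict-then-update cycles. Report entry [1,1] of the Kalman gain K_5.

step 1: x^-=[-1.6625, -1.0471]  P^-=[1.4329 -0.2226; -0.2226 0.9151]  S=[1.9674 -0.2598; -0.2598 1.2398]  K=[0.7211 -0.0631; -0.0202 0.7393]  nu=[2.1920, -2.9428]  x^+=[0.1039, -3.2669]  P^+=[0.3813 0.0027; 0.0027 0.2290]
step 2: x^-=[0.7879, -3.6683]  P^-=[0.7652 -0.0745; -0.0745 0.4198]  S=[1.2967 -0.0867; -0.0867 0.7349]  K=[0.5864 -0.0634; -0.0225 0.5716]  nu=[2.0254, -0.0581]  x^+=[1.9793, -3.7470]  P^+=[0.3098 -0.0016; -0.0016 0.1768]
step 3: x^-=[2.7266, -4.3748]  P^-=[0.6960 -0.0607; -0.0607 0.3546]  S=[1.2273 -0.0701; -0.0701 0.6689]  K=[0.5640 -0.0628; -0.0220 0.5306]  nu=[-0.4104, 3.4466]  x^+=[2.2787, -2.5371]  P^+=[0.2980 -0.0021; -0.0021 0.1641]
step 4: x^-=[2.7659, -3.0467]  P^-=[0.6843 -0.0572; -0.0572 0.3387]  S=[1.2154 -0.0661; -0.0661 0.6527]  K=[0.5601 -0.0623; -0.0216 0.5193]  nu=[-0.6564, 6.3596]  x^+=[2.0019, 0.2700]  P^+=[0.2959 -0.0020; -0.0020 0.1606]
step 5: x^-=[1.9052, 0.1223]  P^-=[0.6821 -0.0562; -0.0562 0.3343]  S=[1.2132 -0.0650; -0.0650 0.6482]  K=[0.5593 -0.0621; -0.0214 0.5161]  nu=[-5.7840, -0.1851]  x^+=[-1.3185, 0.1505]  P^+=[0.2955 -0.0020; -0.0020 0.1596]

K[1,1] = 0.5161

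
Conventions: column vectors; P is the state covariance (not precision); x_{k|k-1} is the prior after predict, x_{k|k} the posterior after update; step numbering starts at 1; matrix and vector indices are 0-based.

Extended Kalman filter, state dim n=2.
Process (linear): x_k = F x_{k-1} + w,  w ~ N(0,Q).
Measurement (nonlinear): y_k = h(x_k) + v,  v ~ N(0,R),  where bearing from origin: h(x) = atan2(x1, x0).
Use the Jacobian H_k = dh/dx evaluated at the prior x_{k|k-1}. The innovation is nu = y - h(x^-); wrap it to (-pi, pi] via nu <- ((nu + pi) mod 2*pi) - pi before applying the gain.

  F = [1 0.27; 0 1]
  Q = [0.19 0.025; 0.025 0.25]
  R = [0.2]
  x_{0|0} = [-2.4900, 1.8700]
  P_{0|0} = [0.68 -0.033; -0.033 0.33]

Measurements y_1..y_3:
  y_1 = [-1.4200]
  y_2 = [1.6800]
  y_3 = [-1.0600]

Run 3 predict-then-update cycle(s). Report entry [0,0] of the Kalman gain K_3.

step 1: x^-=[-1.9851, 1.8700]  P^-=[0.8762 0.0811; 0.0811 0.5800]  H_jac=[-0.2514 -0.2669]  S=[0.3076]  K=[-0.7866; -0.5696]  nu=[2.4771]  x^+=[-3.9336, 0.4591]  P^+=[0.6859 -0.0567; -0.0567 0.4802]
step 2: x^-=[-3.8097, 0.4591]  P^-=[0.8803 0.0979; 0.0979 0.7302]  H_jac=[-0.0312 -0.2587]  S=[0.2513]  K=[-0.2101; -0.7639]  nu=[-1.3417]  x^+=[-3.5279, 1.4840]  P^+=[0.8692 0.0576; 0.0576 0.5836]
step 3: x^-=[-3.1272, 1.4840]  P^-=[1.1329 0.2402; 0.2402 0.8336]  H_jac=[-0.1239 -0.2610]  S=[0.2897]  K=[-0.7008; -0.8537]  nu=[2.5247]  x^+=[-4.8964, -0.6713]  P^+=[0.9906 0.0669; 0.0669 0.6224]

K[0,0] = -0.7008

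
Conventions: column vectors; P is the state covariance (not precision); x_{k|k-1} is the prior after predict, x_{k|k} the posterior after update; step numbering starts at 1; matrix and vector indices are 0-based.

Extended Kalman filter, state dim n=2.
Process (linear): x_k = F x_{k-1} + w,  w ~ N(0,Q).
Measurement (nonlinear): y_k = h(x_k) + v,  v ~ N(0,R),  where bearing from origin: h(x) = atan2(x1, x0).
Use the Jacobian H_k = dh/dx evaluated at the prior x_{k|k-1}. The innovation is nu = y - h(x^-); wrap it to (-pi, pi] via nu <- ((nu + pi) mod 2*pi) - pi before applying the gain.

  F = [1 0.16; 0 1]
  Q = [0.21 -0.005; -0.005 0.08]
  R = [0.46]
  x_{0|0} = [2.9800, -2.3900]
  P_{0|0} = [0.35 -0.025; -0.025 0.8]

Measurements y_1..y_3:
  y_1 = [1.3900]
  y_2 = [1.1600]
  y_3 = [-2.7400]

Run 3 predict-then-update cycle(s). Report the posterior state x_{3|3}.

x_post = [2.6208, -1.9800]

step 1: x^-=[2.5976, -2.3900]  P^-=[0.5725 0.0980; 0.0980 0.8800]  H_jac=[0.1918 0.2085]  S=[0.5272]  K=[0.2471; 0.3837]  nu=[2.1338]  x^+=[3.1248, -1.5713]  P^+=[0.5403 0.0480; 0.0480 0.8024]
step 2: x^-=[2.8734, -1.5713]  P^-=[0.7862 0.1714; 0.1714 0.8824]  H_jac=[0.1465 0.2679]  S=[0.5537]  K=[0.2910; 0.4723]  nu=[1.6604]  x^+=[3.3565, -0.7870]  P^+=[0.7393 0.0953; 0.0953 0.7589]
step 3: x^-=[3.2306, -0.7870]  P^-=[0.9993 0.2117; 0.2117 0.8389]  H_jac=[0.0712 0.2922]  S=[0.5455]  K=[0.2438; 0.4770]  nu=[-2.5010]  x^+=[2.6208, -1.9800]  P^+=[0.9668 0.1483; 0.1483 0.7148]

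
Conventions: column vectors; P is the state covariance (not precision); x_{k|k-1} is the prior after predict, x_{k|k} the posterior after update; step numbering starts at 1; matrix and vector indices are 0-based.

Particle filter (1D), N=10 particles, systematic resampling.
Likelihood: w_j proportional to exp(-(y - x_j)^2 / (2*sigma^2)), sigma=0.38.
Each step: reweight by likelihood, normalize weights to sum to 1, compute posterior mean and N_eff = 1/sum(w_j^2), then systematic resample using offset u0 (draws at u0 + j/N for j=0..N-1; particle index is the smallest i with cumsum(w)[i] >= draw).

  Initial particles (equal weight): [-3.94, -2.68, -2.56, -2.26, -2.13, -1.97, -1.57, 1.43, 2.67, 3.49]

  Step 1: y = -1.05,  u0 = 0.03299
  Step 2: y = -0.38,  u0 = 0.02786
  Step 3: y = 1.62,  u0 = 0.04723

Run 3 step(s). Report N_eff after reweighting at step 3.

step 1: w=[0.0000, 0.0002, 0.0008, 0.0134, 0.0375, 0.1136, 0.8345, 0.0000, 0.0000, 0.0000]  mean=-1.6467  Neff=1.4066  idx=[4, 5, 6, 6, 6, 6, 6, 6, 6, 6]
step 2: w=[0.0004, 0.0027, 0.1246, 0.1246, 0.1246, 0.1246, 0.1246, 0.1246, 0.1246, 0.1246]  mean=-1.5713  Neff=8.0488  idx=[2, 3, 3, 4, 5, 6, 7, 7, 8, 9]
step 3: w=[0.1000, 0.1000, 0.1000, 0.1000, 0.1000, 0.1000, 0.1000, 0.1000, 0.1000, 0.1000]  mean=-1.5700  Neff=10.0000  idx=[0, 1, 2, 3, 4, 5, 6, 7, 8, 9]

N_eff = 10.0000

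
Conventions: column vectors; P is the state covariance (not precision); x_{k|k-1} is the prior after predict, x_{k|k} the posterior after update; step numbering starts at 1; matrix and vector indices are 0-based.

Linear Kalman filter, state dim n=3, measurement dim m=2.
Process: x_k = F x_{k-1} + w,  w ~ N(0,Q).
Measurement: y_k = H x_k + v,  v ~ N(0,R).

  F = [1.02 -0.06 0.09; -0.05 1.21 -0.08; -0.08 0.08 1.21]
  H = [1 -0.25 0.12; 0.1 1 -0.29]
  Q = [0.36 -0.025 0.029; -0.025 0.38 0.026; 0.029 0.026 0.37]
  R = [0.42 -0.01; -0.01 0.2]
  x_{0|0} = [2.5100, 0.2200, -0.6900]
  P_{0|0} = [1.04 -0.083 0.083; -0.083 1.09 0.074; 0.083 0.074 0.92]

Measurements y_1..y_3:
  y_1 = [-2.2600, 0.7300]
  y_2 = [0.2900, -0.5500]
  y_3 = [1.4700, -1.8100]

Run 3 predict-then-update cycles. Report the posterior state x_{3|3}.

step 1: x^-=[2.4849, 0.1959, -1.0181]  P^-=[1.4780 -0.2652 0.1289; -0.2652 1.9807 0.1584; 0.1289 0.1584 1.7299]  S=[2.2007 -0.6815; -0.6815 2.1886]  K=[0.7601 0.1660; -0.0740 0.8489; 0.0976 -0.1206]  nu=[-4.5738, -0.0096]  x^+=[-0.9934, 0.5262, -1.4632]  P^+=[0.3180 -0.0184 -0.0419; -0.0184 0.3060 0.4608; -0.0419 0.4608 1.6611]
step 2: x^-=[-1.1765, 0.8034, -1.6489]  P^-=[0.6950 -0.0421 0.0993; -0.0421 0.7521 0.5720; 0.0993 0.5720 2.9036]  S=[1.2144 -0.1881; -0.1881 0.8573]  K=[0.6113 0.1325; -0.0288 0.6726; 0.2111 -0.2571]  nu=[1.8653, -1.7140]  x^+=[-0.2634, -0.4030, -0.8145]  P^+=[0.2566 -0.0205 -0.0525; -0.0205 0.3560 0.7557; -0.0525 0.7557 2.7724]
step 3: x^-=[-0.3178, -0.4093, -0.9967]  P^-=[0.6354 -0.0188 0.1926; -0.0188 0.7754 0.8996; 0.1926 0.8996 4.5897]  S=[1.1716 -0.1987; -0.1987 0.8310]  K=[0.5876 0.1271; 0.0159 0.6206; 0.3736 -0.4066]  nu=[1.8050, -1.6579]  x^+=[0.5322, -1.4096, 0.3517]  P^+=[0.2471 -0.0225 -0.0597; -0.0225 0.4589 1.1472; -0.0597 1.1472 4.2284]

x_post = [0.5322, -1.4096, 0.3517]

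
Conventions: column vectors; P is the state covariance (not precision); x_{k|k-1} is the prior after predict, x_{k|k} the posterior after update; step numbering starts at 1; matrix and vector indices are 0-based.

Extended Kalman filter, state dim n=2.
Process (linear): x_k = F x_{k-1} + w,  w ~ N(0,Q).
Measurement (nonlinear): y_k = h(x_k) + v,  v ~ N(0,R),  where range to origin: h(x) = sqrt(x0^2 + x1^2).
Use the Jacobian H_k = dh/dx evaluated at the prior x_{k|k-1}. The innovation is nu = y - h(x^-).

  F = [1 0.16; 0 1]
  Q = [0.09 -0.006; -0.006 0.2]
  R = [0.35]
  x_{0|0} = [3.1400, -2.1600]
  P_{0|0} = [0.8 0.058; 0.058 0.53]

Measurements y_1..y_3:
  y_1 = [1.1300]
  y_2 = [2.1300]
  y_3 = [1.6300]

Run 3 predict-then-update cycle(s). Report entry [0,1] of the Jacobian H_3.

step 1: x^-=[2.7944, -2.1600]  P^-=[0.9221 0.1368; 0.1368 0.7300]  H_jac=[0.7912 -0.6116]  S=[1.0679]  K=[0.6049; -0.3167]  nu=[-2.4019]  x^+=[1.3416, -1.3993]  P^+=[0.5314 0.3414; 0.3414 0.6229]
step 2: x^-=[1.1177, -1.3993]  P^-=[0.7466 0.4350; 0.4350 0.8229]  H_jac=[0.6241 -0.7813]  S=[0.7189]  K=[0.1754; -0.5167]  nu=[0.3391]  x^+=[1.1772, -1.5745]  P^+=[0.7245 0.5002; 0.5002 0.6310]
step 3: x^-=[0.9253, -1.5745]  P^-=[0.9907 0.5951; 0.5951 0.8310]  H_jac=[0.5066 -0.8622]  S=[0.7021]  K=[-0.0159; -0.5910]  nu=[-0.1962]  x^+=[0.9284, -1.4585]  P^+=[0.9905 0.5885; 0.5885 0.5858]

H_jac[0,1] = -0.8622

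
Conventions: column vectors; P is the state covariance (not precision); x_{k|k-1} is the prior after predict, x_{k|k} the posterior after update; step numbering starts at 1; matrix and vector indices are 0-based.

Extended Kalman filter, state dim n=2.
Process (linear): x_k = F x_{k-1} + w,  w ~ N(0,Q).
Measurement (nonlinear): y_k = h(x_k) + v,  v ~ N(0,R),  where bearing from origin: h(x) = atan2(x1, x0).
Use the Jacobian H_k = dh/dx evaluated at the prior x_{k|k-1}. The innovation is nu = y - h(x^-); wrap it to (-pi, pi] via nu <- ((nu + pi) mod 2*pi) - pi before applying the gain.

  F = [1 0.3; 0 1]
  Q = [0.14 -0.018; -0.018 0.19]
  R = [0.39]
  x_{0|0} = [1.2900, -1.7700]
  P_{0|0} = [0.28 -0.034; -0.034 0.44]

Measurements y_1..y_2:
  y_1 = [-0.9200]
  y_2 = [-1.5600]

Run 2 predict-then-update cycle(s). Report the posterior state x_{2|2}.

x_post = [0.2484, -1.7535]

step 1: x^-=[0.7590, -1.7700]  P^-=[0.4392 0.0800; 0.0800 0.6300]  H_jac=[0.4772 0.2046]  S=[0.5320]  K=[0.4247; 0.3141]  nu=[0.2457]  x^+=[0.8634, -1.6928]  P^+=[0.3432 0.0090; 0.0090 0.5775]
step 2: x^-=[0.3555, -1.6928]  P^-=[0.5406 0.1643; 0.1643 0.7675]  H_jac=[0.5658 0.1188]  S=[0.5960]  K=[0.5460; 0.3090]  nu=[-0.1962]  x^+=[0.2484, -1.7535]  P^+=[0.3630 0.0637; 0.0637 0.7106]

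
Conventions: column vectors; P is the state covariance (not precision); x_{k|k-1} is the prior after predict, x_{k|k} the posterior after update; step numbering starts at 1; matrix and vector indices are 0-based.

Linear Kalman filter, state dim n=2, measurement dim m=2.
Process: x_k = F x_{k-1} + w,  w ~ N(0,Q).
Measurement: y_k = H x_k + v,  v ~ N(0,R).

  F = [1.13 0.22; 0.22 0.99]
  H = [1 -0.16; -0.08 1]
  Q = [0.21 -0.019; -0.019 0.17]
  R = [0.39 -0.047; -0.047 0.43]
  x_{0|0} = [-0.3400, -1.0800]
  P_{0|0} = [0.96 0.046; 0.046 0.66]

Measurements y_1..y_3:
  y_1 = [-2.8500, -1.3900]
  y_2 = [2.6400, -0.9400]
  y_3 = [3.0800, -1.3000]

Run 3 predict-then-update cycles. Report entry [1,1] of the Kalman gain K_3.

K[1,1] = 0.4968

step 1: x^-=[-0.6218, -1.1440]  P^-=[1.4906 0.4171; 0.4171 0.8834]  S=[1.7698 0.1148; 0.1148 1.2562]  K=[0.7939 0.1645; 0.1126 0.6664]  nu=[-2.4112, -0.2957]  x^+=[-2.5847, -1.6125]  P^+=[0.3112 0.0583; 0.0583 0.2859]
step 2: x^-=[-3.2755, -2.1650]  P^-=[0.6502 0.1887; 0.1887 0.4907]  S=[0.9924 0.0136; 0.0136 0.8947]  K=[0.6228 0.1433; 0.1038 0.5300]  nu=[5.5691, 0.9630]  x^+=[0.3311, -1.0766]  P^+=[0.2445 0.0519; 0.0519 0.2272]
step 3: x^-=[0.1372, -0.9930]  P^-=[0.5590 0.1518; 0.1518 0.4271]  S=[0.9113 -0.0063; -0.0063 0.8364]  K=[0.5876 0.1325; 0.0951 0.4968]  nu=[2.7839, -0.2960]  x^+=[1.7339, -0.8755]  P^+=[0.2306 0.0478; 0.0478 0.2130]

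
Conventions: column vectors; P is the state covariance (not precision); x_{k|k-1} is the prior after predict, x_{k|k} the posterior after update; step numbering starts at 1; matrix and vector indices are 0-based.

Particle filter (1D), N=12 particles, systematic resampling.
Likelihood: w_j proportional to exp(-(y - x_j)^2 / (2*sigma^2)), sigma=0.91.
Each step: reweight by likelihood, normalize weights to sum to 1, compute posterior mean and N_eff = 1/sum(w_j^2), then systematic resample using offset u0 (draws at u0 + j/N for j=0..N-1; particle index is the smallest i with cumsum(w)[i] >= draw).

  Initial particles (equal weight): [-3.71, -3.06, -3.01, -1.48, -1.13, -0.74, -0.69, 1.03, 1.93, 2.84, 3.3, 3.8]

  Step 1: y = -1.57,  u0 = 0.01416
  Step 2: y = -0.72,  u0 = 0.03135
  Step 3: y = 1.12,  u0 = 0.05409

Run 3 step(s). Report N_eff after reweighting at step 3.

N_eff = 8.3108

step 1: w=[0.0166, 0.0689, 0.0753, 0.2619, 0.2342, 0.1736, 0.1649, 0.0044, 0.0002, 0.0000, 0.0000, 0.0000]  mean=-1.3885  Neff=5.2219  idx=[0, 2, 3, 3, 3, 4, 4, 4, 5, 5, 6, 6]
step 2: w=[0.0005, 0.0048, 0.0795, 0.0795, 0.0795, 0.1018, 0.1018, 0.1018, 0.1127, 0.1127, 0.1126, 0.1126]  mean=-1.0367  Neff=9.9128  idx=[2, 3, 4, 5, 6, 7, 7, 8, 9, 10, 10, 11]
step 3: w=[0.0187, 0.0187, 0.0187, 0.0522, 0.0522, 0.0522, 0.0522, 0.1374, 0.1374, 0.1535, 0.1535, 0.1535]  mean=-0.8400  Neff=8.3108  idx=[2, 4, 6, 7, 7, 8, 9, 9, 10, 10, 11, 11]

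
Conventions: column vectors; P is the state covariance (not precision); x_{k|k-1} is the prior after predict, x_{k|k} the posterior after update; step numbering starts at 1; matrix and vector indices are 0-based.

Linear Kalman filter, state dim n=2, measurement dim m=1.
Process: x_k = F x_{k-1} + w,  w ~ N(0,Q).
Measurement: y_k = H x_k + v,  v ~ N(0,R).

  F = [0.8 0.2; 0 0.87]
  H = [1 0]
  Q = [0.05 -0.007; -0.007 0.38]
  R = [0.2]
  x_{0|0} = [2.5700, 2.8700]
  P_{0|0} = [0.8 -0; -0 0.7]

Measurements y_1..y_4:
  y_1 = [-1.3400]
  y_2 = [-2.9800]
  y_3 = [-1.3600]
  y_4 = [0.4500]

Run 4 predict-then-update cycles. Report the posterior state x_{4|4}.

step 1: x^-=[2.6300, 2.4969]  P^-=[0.5900 0.1148; 0.1148 0.9098]  S=[0.7900]  K=[0.7468; 0.1453]  nu=[-3.9700]  x^+=[-0.3349, 1.9200]  P^+=[0.1494 0.0291; 0.0291 0.8931]
step 2: x^-=[0.1160, 1.6704]  P^-=[0.1906 0.1686; 0.1686 1.0560]  S=[0.3906]  K=[0.4880; 0.4317]  nu=[-3.0960]  x^+=[-1.3948, 0.3338]  P^+=[0.0976 0.0863; 0.0863 0.9832]
step 3: x^-=[-1.0491, 0.2904]  P^-=[0.1794 0.2242; 0.2242 1.1242]  S=[0.3794]  K=[0.4729; 0.5908]  nu=[-0.3109]  x^+=[-1.1961, 0.1067]  P^+=[0.0946 0.1182; 0.1182 0.9918]
step 4: x^-=[-0.9355, 0.0928]  P^-=[0.1880 0.2478; 0.2478 1.1307]  S=[0.3880]  K=[0.4846; 0.6387]  nu=[1.3855]  x^+=[-0.2642, 0.9777]  P^+=[0.0969 0.1277; 0.1277 0.9724]

x_post = [-0.2642, 0.9777]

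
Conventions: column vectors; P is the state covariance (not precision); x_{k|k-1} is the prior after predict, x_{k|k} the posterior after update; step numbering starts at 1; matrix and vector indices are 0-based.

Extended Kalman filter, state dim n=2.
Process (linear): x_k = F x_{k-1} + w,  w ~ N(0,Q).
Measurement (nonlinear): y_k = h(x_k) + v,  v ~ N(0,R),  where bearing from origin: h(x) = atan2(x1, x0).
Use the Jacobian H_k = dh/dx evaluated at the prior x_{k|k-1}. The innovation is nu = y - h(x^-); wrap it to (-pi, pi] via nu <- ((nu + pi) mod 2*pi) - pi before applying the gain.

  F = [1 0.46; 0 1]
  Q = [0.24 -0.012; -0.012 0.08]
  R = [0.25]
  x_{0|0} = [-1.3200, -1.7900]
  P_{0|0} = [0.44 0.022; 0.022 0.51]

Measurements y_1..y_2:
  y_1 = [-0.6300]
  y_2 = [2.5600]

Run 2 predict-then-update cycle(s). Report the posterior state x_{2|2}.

x_post = [-3.3063, -2.2901]

step 1: x^-=[-2.1434, -1.7900]  P^-=[0.8082 0.2446; 0.2446 0.5900]  H_jac=[0.2295 -0.2749]  S=[0.3063]  K=[0.3861; -0.3461]  nu=[1.8158]  x^+=[-1.4422, -2.4185]  P^+=[0.7625 0.2855; 0.2855 0.5533]
step 2: x^-=[-2.5548, -2.4185]  P^-=[1.3823 0.5281; 0.5281 0.6333]  H_jac=[0.1954 -0.2064]  S=[0.2872]  K=[0.5610; -0.0959]  nu=[-1.3396]  x^+=[-3.3063, -2.2901]  P^+=[1.2919 0.5435; 0.5435 0.6307]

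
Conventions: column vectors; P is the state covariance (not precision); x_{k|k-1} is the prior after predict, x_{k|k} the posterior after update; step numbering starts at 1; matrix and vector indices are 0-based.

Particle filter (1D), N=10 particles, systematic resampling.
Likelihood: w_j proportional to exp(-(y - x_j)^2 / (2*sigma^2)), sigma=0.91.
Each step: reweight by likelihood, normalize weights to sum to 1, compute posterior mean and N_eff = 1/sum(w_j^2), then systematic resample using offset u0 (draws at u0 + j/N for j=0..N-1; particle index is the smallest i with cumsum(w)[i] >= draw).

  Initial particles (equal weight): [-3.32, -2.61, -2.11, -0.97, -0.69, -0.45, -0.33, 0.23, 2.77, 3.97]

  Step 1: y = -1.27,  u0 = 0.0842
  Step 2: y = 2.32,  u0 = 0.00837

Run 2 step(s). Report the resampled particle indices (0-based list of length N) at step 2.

resampled_idx = [2, 6, 7, 8, 9, 9, 9, 9, 9, 9]

step 1: w=[0.0182, 0.0779, 0.1504, 0.2180, 0.1879, 0.1534, 0.1350, 0.0592, 0.0000, 0.0000]  mean=-1.0220  Neff=6.3644  idx=[1, 2, 3, 3, 4, 4, 5, 5, 6, 7]
step 2: w=[0.0000, 0.0001, 0.0124, 0.0124, 0.0361, 0.0361, 0.0833, 0.0833, 0.1234, 0.6129]  mean=-0.0488  Neff=2.4530  idx=[2, 6, 7, 8, 9, 9, 9, 9, 9, 9]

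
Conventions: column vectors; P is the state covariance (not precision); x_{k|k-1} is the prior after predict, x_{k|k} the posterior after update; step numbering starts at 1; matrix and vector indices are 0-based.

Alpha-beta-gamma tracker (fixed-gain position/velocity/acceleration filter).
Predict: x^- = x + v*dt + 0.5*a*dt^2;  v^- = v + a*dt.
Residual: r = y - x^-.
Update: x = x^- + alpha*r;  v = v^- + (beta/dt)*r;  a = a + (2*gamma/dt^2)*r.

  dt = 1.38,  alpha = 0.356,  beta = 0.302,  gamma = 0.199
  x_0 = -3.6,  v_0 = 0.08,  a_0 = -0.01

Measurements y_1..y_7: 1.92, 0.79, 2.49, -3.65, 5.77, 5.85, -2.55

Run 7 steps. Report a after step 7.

a_post = -0.5850

step 1: x_pred=-3.4991  r=5.4191  x^+=-1.5699  v^+=1.2521  a^+=1.1225
step 2: x_pred=1.2269  r=-0.4369  x^+=1.0714  v^+=2.7056  a^+=1.0312
step 3: x_pred=5.7871  r=-3.2971  x^+=4.6133  v^+=3.4072  a^+=0.3422
step 4: x_pred=9.6411  r=-13.2911  x^+=4.9094  v^+=0.9708  a^+=-2.4355
step 5: x_pred=3.9300  r=1.8400  x^+=4.5851  v^+=-1.9876  a^+=-2.0510
step 6: x_pred=-0.1107  r=5.9607  x^+=2.0113  v^+=-3.5135  a^+=-0.8052
step 7: x_pred=-3.6040  r=1.0540  x^+=-3.2288  v^+=-4.3940  a^+=-0.5850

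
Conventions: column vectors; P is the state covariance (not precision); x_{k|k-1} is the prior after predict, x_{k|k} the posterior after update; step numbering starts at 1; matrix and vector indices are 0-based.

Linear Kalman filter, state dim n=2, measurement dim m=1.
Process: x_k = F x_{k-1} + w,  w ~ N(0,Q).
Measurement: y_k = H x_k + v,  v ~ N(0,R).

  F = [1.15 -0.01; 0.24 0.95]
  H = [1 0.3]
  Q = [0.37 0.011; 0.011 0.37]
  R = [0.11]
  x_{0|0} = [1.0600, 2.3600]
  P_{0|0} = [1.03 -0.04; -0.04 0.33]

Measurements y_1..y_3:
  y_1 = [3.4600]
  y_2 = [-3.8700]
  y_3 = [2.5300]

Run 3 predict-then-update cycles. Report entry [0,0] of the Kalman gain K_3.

step 1: x^-=[1.1954, 2.4964]  P^-=[1.7331 0.2485; 0.2485 0.7089]  S=[2.0561]  K=[0.8792; 0.2243]  nu=[1.5157]  x^+=[2.5280, 2.8364]  P^+=[0.1438 -0.1570; -0.1570 0.6055]
step 2: x^-=[2.8788, 3.3013]  P^-=[0.5638 -0.1262; -0.1262 0.8531]  S=[0.6749]  K=[0.7793; 0.1923]  nu=[-7.7392]  x^+=[-3.1526, 1.8132]  P^+=[0.1539 -0.2273; -0.2273 0.8282]
step 3: x^-=[-3.6437, 0.9659]  P^-=[0.5789 -0.2022; -0.2022 1.0226]  S=[0.6596]  K=[0.7856; 0.1586]  nu=[5.8839]  x^+=[0.9790, 1.8992]  P^+=[0.1717 -0.2844; -0.2844 1.0061]

K[0,0] = 0.7856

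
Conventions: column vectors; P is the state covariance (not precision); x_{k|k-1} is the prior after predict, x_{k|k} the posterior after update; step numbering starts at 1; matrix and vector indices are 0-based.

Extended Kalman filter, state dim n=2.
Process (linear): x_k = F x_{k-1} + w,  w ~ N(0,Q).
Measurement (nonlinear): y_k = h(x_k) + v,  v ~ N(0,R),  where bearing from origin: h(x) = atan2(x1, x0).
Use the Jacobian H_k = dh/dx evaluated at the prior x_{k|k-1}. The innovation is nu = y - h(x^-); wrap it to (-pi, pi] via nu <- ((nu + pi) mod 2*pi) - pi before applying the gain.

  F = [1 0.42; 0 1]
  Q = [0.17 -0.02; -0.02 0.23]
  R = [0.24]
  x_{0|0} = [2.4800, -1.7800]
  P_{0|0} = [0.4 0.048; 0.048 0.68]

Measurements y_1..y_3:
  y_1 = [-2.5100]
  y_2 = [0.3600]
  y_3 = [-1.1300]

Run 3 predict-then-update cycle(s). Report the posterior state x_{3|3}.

x_post = [0.1985, -2.7249]

step 1: x^-=[1.7324, -1.7800]  P^-=[0.7303 0.3136; 0.3136 0.9100]  H_jac=[0.2885 0.2808]  S=[0.4233]  K=[0.7057; 0.8173]  nu=[-1.7111]  x^+=[0.5249, -3.1784]  P^+=[0.5195 0.0694; 0.0694 0.6272]
step 2: x^-=[-0.8100, -3.1784]  P^-=[0.8584 0.3129; 0.3129 0.8572]  H_jac=[0.2954 -0.0753]  S=[0.3059]  K=[0.7521; 0.0912]  nu=[2.1803]  x^+=[0.8299, -2.9796]  P^+=[0.6854 0.2919; 0.2919 0.8547]
step 3: x^-=[-0.4216, -2.9796]  P^-=[1.2513 0.6308; 0.6308 1.0847]  H_jac=[0.3290 -0.0466]  S=[0.3585]  K=[1.0666; 0.4381]  nu=[0.5813]  x^+=[0.1985, -2.7249]  P^+=[0.8435 0.4633; 0.4633 1.0158]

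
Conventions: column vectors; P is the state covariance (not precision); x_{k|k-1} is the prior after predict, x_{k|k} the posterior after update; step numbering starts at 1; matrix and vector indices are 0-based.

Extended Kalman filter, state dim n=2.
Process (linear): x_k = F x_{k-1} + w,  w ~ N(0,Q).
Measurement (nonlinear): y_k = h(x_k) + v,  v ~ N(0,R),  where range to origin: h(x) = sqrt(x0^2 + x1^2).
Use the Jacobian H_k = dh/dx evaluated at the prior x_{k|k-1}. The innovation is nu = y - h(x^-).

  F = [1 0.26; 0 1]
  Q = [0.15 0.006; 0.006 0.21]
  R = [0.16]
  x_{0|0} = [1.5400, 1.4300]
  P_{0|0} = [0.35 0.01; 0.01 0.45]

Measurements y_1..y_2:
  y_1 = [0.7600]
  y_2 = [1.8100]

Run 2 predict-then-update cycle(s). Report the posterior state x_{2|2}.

step 1: x^-=[1.9118, 1.4300]  P^-=[0.5356 0.1330; 0.1330 0.6600]  H_jac=[0.8008 0.5990]  S=[0.8678]  K=[0.5860; 0.5783]  nu=[-1.6274]  x^+=[0.9581, 0.4889]  P^+=[0.2376 -0.1611; -0.1611 0.3698]
step 2: x^-=[1.0852, 0.4889]  P^-=[0.3288 -0.0589; -0.0589 0.5798]  H_jac=[0.9117 0.4108]  S=[0.4870]  K=[0.5659; 0.3787]  nu=[0.6198]  x^+=[1.4359, 0.7236]  P^+=[0.1729 -0.1633; -0.1633 0.5100]

x_post = [1.4359, 0.7236]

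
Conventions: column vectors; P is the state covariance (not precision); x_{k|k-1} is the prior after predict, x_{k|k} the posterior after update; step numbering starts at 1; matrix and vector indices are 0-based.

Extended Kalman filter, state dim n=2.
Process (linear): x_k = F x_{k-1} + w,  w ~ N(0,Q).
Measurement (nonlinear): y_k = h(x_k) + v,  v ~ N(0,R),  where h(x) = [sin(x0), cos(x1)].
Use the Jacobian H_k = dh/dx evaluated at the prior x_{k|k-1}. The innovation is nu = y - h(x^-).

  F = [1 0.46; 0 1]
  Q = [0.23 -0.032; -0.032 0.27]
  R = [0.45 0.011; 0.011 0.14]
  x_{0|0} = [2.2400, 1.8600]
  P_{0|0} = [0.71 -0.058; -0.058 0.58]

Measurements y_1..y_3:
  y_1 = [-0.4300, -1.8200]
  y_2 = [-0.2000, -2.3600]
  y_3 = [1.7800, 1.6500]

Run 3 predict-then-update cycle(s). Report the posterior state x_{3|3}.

step 1: x^-=[3.0956, 1.8600]  P^-=[1.0094 0.1768; 0.1768 0.8500]  H_jac=[-0.9989 0.0000; 0.0000 -0.9585]  S=[1.4572 0.1803; 0.1803 0.9209]  K=[-0.6858 -0.0498; -0.0120 -0.8824]  nu=[-0.4760, -1.5348]  x^+=[3.4984, 3.2200]  P^+=[0.3095 0.0151; 0.0151 0.1290]
step 2: x^-=[4.9796, 3.2200]  P^-=[0.5807 0.0425; 0.0425 0.3990]  H_jac=[0.2640 0.0000; 0.0000 0.0783]  S=[0.4905 0.0119; 0.0119 0.1424]  K=[0.3127 -0.0027; 0.0176 0.2179]  nu=[0.7645, -1.3631]  x^+=[5.2223, 2.9364]  P^+=[0.5328 0.0391; 0.0391 0.3920]
step 3: x^-=[6.5731, 2.9364]  P^-=[0.8817 0.1874; 0.1874 0.6620]  H_jac=[0.9583 0.0000; 0.0000 -0.2037]  S=[1.2596 -0.0256; -0.0256 0.1675]  K=[0.6682 -0.1259; 0.1266 -0.7859]  nu=[1.4941, 2.6290]  x^+=[7.2405, 1.0594]  P^+=[0.3123 0.0504; 0.0504 0.5333]

x_post = [7.2405, 1.0594]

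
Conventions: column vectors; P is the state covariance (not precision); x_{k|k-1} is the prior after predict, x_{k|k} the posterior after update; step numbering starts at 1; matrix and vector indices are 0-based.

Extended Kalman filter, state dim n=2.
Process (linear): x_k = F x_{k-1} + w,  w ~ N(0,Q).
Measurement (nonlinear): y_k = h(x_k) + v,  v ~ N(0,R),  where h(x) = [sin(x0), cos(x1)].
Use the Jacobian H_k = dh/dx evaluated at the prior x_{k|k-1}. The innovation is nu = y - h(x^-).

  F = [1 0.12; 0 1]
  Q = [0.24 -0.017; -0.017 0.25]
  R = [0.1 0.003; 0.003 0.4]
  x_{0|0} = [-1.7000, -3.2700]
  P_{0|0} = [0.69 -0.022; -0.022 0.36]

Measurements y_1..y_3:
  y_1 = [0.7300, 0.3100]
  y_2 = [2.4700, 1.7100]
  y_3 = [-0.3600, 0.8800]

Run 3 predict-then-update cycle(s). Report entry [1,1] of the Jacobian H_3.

step 1: x^-=[-2.0924, -3.2700]  P^-=[0.9299 0.0042; 0.0042 0.6100]  H_jac=[-0.4983 0.0000; 0.0000 -0.1281]  S=[0.3309 0.0033; 0.0033 0.4100]  K=[-1.4005 0.0099; -0.0044 -0.1905]  nu=[1.5970, 1.3018]  x^+=[-4.3162, -3.5251]  P^+=[0.2810 0.0020; 0.0020 0.5951]
step 2: x^-=[-4.7392, -3.5251]  P^-=[0.5301 0.0565; 0.0565 0.8451]  H_jac=[0.0268 0.0000; 0.0000 -0.3741]  S=[0.1004 0.0024; 0.0024 0.5183]  K=[0.1424 -0.0414; 0.0299 -0.6102]  nu=[1.4704, 2.6374]  x^+=[-4.6390, -5.0905]  P^+=[0.5272 0.0431; 0.0431 0.6521]
step 3: x^-=[-5.2499, -5.0905]  P^-=[0.7869 0.1044; 0.1044 0.9021]  H_jac=[0.5120 0.0000; 0.0000 -0.9294]  S=[0.3063 -0.0467; -0.0467 1.1792]  K=[1.3108 -0.0304; 0.0666 -0.7084]  nu=[-1.2190, 0.5109]  x^+=[-6.8633, -5.5335]  P^+=[0.2559 0.0089; 0.0089 0.3047]

H_jac[1,1] = -0.9294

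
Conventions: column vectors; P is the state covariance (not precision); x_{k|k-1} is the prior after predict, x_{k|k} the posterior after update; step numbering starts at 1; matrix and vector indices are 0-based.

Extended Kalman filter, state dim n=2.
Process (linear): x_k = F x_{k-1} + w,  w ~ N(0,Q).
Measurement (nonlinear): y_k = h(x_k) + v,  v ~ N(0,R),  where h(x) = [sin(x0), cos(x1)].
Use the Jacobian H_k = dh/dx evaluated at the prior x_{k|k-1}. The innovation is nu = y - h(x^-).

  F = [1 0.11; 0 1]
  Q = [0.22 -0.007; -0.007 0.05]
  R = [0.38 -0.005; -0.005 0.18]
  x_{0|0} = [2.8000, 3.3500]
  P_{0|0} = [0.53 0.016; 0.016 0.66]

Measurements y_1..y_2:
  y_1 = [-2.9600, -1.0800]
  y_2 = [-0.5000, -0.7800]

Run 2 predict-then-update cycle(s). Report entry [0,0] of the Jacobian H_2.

H_jac[0,0] = 0.7110

step 1: x^-=[3.1685, 3.3500]  P^-=[0.7615 0.0816; 0.0816 0.7100]  H_jac=[-0.9996 0.0000; 0.0000 0.2069]  S=[1.1410 -0.0219; -0.0219 0.2104]  K=[-0.6670 0.0109; -0.0582 0.6922]  nu=[-2.9331, -0.1016]  x^+=[5.1237, 3.4504]  P^+=[0.2536 0.0256; 0.0256 0.6036]
step 2: x^-=[5.5033, 3.4504]  P^-=[0.4865 0.0850; 0.0850 0.6536]  H_jac=[0.7110 0.0000; 0.0000 0.3039]  S=[0.6259 0.0134; 0.0134 0.2404]  K=[0.5510 0.0768; 0.0790 0.8220]  nu=[0.2032, 0.1727]  x^+=[5.6285, 3.6084]  P^+=[0.2940 0.0364; 0.0364 0.4855]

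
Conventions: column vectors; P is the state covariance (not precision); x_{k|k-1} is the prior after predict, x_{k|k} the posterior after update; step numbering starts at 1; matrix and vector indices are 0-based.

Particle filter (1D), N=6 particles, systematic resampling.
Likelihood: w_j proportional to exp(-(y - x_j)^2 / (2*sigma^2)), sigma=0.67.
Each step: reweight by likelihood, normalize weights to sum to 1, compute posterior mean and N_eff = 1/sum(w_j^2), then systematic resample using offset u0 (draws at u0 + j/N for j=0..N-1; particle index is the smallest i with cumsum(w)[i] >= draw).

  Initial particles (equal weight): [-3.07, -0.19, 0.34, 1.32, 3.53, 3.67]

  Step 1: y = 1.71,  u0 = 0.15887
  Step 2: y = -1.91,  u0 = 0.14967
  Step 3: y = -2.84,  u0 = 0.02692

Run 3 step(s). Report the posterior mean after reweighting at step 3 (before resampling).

step 1: w=[0.0000, 0.0175, 0.1207, 0.8239, 0.0244, 0.0135]  mean=1.2610  Neff=1.4399  idx=[3, 3, 3, 3, 3, 5]
step 2: w=[0.2000, 0.2000, 0.2000, 0.2000, 0.2000, 0.0000]  mean=1.3200  Neff=5.0000  idx=[0, 1, 2, 3, 4, 4]
step 3: w=[0.1667, 0.1667, 0.1667, 0.1667, 0.1667, 0.1667]  mean=1.3200  Neff=6.0000  idx=[0, 1, 2, 3, 4, 5]

post_mean = 1.3200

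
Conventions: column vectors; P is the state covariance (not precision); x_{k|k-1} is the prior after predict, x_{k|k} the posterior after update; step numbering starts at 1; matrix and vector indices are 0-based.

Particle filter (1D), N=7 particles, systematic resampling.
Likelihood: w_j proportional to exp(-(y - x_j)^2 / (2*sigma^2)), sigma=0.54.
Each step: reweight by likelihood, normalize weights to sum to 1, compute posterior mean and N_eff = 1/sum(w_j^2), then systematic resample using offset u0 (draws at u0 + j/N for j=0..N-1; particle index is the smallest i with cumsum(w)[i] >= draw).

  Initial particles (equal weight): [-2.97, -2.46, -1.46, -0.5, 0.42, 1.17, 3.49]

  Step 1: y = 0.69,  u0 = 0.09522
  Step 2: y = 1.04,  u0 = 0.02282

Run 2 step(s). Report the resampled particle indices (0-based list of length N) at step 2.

step 1: w=[0.0000, 0.0000, 0.0002, 0.0536, 0.5366, 0.4096, 0.0000]  mean=0.6774  Neff=2.1808  idx=[4, 4, 4, 4, 5, 5, 5]
step 2: w=[0.1038, 0.1038, 0.1038, 0.1038, 0.1949, 0.1949, 0.1949]  mean=0.8586  Neff=6.3657  idx=[0, 1, 2, 4, 4, 5, 6]

resampled_idx = [0, 1, 2, 4, 4, 5, 6]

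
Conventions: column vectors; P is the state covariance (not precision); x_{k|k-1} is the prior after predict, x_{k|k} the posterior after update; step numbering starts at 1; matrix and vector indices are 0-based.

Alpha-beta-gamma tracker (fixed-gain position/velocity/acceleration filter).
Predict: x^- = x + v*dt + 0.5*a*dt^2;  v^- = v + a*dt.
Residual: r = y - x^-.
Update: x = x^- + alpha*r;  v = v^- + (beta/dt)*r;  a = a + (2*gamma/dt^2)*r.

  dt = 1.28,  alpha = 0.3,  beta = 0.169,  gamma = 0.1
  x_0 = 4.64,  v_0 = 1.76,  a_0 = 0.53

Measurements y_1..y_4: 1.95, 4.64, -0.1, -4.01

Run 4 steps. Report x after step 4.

x_post = 1.2862

step 1: x_pred=7.3270  r=-5.3770  x^+=5.7139  v^+=1.7285  a^+=-0.1264
step 2: x_pred=7.8228  r=-3.1828  x^+=6.8680  v^+=1.1465  a^+=-0.5149
step 3: x_pred=7.9137  r=-8.0137  x^+=5.5096  v^+=-0.5706  a^+=-1.4931
step 4: x_pred=3.5560  r=-7.5660  x^+=1.2862  v^+=-3.4808  a^+=-2.4167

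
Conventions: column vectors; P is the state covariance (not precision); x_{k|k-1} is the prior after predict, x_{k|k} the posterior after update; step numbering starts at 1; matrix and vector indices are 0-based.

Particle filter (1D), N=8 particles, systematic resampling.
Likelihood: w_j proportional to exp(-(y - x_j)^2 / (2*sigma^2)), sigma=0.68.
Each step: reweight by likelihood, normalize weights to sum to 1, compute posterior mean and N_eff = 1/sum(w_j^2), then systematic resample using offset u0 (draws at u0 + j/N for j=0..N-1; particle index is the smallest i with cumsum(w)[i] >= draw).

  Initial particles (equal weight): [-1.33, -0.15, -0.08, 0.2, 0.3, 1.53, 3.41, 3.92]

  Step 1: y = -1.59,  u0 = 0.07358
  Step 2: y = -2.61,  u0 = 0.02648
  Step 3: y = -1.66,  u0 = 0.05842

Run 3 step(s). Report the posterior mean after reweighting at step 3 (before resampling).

post_mean = -1.3300

step 1: w=[0.7924, 0.0906, 0.0724, 0.0267, 0.0179, 0.0000, 0.0000, 0.0000]  mean=-1.0625  Neff=1.5567  idx=[0, 0, 0, 0, 0, 0, 1, 2]
step 2: w=[0.1663, 0.1663, 0.1663, 0.1663, 0.1663, 0.1663, 0.0014, 0.0010]  mean=-1.3271  Neff=6.0285  idx=[0, 0, 1, 2, 3, 3, 4, 5]
step 3: w=[0.1250, 0.1250, 0.1250, 0.1250, 0.1250, 0.1250, 0.1250, 0.1250]  mean=-1.3300  Neff=8.0000  idx=[0, 1, 2, 3, 4, 5, 6, 7]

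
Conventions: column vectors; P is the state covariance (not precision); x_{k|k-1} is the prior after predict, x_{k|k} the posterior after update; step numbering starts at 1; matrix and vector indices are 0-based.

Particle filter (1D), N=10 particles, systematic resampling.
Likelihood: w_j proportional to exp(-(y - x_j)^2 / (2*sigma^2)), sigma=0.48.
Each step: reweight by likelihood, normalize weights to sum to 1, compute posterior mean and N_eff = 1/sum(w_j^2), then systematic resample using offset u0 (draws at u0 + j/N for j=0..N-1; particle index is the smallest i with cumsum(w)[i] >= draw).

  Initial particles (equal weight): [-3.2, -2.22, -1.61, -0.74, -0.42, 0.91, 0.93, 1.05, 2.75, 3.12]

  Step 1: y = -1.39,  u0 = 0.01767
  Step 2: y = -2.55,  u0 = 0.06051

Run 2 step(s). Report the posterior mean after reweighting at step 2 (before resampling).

step 1: w=[0.0005, 0.1355, 0.5440, 0.2416, 0.0784, 0.0000, 0.0000, 0.0000, 0.0000, 0.0000]  mean=-1.3899  Neff=2.6399  idx=[1, 1, 2, 2, 2, 2, 2, 3, 3, 3]
step 2: w=[0.3408, 0.3408, 0.0634, 0.0634, 0.0634, 0.0634, 0.0634, 0.0004, 0.0004, 0.0004]  mean=-2.0249  Neff=3.9606  idx=[0, 0, 0, 1, 1, 1, 1, 3, 4, 6]

post_mean = -2.0249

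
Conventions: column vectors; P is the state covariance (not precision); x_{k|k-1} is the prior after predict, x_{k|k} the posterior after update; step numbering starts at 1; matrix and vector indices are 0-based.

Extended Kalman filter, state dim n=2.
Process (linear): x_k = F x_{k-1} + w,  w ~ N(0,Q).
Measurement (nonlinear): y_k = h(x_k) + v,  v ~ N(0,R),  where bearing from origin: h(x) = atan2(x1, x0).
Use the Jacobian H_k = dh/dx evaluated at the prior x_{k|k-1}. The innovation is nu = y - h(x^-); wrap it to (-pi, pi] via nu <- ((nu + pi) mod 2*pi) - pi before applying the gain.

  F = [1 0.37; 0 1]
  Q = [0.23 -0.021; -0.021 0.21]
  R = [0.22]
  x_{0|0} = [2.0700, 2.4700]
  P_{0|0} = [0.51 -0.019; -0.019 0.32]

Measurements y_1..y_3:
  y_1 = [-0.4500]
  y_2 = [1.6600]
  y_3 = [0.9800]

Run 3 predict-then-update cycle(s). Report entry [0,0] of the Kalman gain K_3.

K[0,0] = -0.2207

step 1: x^-=[2.9839, 2.4700]  P^-=[0.7697 0.0784; 0.0784 0.5300]  H_jac=[-0.1646 0.1989]  S=[0.2567]  K=[-0.4329; 0.3603]  nu=[-1.1414]  x^+=[3.4780, 2.0587]  P^+=[0.7216 0.1184; 0.1184 0.4967]
step 2: x^-=[4.2398, 2.0587]  P^-=[1.1073 0.2812; 0.2812 0.7067]  H_jac=[-0.0927 0.1909]  S=[0.2453]  K=[-0.1995; 0.4436]  nu=[1.2080]  x^+=[3.9987, 2.5945]  P^+=[1.0975 0.3029; 0.3029 0.6584]
step 3: x^-=[4.9587, 2.5945]  P^-=[1.6418 0.5255; 0.5255 0.8684]  H_jac=[-0.0828 0.1583]  S=[0.2392]  K=[-0.2207; 0.3927]  nu=[0.4979]  x^+=[4.8488, 2.7901]  P^+=[1.6302 0.5463; 0.5463 0.8315]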